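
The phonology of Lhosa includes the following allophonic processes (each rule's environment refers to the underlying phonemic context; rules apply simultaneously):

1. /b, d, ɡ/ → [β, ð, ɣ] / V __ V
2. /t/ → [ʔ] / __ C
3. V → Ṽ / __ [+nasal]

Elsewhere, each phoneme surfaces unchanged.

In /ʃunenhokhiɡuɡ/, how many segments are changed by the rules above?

Segments that undergo a rule: /u/ → [ũ] (rule 3); /e/ → [ẽ] (rule 3); /ɡ/ → [ɣ] (rule 1).
All other segments surface unchanged.

3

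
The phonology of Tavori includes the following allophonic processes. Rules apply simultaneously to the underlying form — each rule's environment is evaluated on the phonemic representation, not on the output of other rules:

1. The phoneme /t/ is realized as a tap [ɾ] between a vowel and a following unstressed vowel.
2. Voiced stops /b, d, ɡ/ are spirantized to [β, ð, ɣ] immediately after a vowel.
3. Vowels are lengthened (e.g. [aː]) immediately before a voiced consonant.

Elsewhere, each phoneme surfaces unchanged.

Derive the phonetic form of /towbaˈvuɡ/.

[toːwbaːˈvuːɣ]

/t/ (word-initial) is in the target of rule 1 but the environment (between a vowel and a following unstressed vowel) is not met → [t].
Rule 3 applies to /o/ (between /t/ and /w/: before a voiced consonant) → [oː].
/w/ stays [w].
/b/ (between /w/ and /a/): rule 2 targets it, but not immediately after a vowel → unchanged [b].
/a/ — between /b/ and /v/, before a voiced consonant — surfaces as [aː] (rule 3).
/v/ stays [v].
Rule 3 applies to /u/ (between /v/ and /ɡ/: before a voiced consonant) → [uː].
/ɡ/ (word-final): immediately after a vowel, so rule 2 applies → [ɣ].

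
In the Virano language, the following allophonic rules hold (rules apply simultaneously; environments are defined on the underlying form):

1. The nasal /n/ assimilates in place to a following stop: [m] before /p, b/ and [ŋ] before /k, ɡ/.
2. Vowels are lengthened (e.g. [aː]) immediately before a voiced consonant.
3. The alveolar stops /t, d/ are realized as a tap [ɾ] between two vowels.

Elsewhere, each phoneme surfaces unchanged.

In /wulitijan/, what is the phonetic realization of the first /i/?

[i]

/i/ — between /l/ and /t/; rule 2 does not apply here → [i].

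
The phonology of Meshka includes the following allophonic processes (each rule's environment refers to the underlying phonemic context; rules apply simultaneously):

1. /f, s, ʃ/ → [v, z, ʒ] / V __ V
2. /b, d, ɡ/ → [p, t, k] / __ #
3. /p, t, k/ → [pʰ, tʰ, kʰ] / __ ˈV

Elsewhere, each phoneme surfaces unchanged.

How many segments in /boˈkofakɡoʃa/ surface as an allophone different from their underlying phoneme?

3

Segments that undergo a rule: /k/ → [kʰ] (rule 3); /f/ → [v] (rule 1); /ʃ/ → [ʒ] (rule 1).
All other segments surface unchanged.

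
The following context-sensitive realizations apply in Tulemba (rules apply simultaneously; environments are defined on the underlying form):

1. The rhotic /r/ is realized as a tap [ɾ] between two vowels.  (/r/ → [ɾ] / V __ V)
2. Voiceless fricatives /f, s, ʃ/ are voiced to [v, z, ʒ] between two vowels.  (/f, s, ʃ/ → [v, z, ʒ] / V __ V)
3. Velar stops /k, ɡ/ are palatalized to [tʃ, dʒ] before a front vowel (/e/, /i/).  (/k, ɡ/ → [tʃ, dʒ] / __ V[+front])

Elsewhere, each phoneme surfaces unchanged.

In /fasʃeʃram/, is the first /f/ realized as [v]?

No

/f/ (word-initial) is in the target of rule 2 but the environment (between two vowels) is not met → [f].
The actual realization is [f], not [v].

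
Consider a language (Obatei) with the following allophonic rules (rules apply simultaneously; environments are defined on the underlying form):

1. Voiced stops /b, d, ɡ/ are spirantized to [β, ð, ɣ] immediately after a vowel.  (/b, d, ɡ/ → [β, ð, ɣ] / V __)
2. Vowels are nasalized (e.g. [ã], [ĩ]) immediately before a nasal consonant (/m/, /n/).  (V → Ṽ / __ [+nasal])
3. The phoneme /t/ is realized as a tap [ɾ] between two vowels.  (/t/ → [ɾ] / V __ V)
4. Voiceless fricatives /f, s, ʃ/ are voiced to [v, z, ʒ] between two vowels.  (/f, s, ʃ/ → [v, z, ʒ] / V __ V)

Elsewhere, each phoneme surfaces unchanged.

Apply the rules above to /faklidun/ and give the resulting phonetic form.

[fakliðũn]

/f/ (word-initial): rule 4 targets it, but not between two vowels → unchanged [f].
/a/ — between /f/ and /k/; rule 2 does not apply here → [a].
/k/ (between /a/ and /l/) is unaffected → [k].
/l/ — not in any rule's target class → [l].
/i/ — between /l/ and /d/; rule 2 does not apply here → [i].
/d/ — between /i/ and /u/, immediately after a vowel — surfaces as [ð] (rule 1).
/u/ — between /d/ and /n/, before a nasal consonant — surfaces as [ũ] (rule 2).
/n/ (word-final) is unaffected → [n].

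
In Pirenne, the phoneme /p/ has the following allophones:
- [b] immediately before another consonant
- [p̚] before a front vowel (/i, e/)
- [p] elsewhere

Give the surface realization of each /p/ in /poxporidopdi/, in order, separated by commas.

[p], [p], [b]

Occurrence 1 (position 1): no conditioning environment matches → elsewhere allophone [p].
Occurrence 2 (position 4): no conditioning environment matches → elsewhere allophone [p].
Occurrence 3 (position 10): immediately before another consonant → [b].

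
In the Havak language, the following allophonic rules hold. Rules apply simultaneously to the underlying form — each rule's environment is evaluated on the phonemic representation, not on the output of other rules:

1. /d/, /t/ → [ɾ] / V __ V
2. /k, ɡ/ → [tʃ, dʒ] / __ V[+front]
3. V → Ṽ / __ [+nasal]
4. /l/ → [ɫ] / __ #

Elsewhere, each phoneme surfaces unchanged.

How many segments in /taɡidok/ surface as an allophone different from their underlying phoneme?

Segments that undergo a rule: /ɡ/ → [dʒ] (rule 2); /d/ → [ɾ] (rule 1).
All other segments surface unchanged.

2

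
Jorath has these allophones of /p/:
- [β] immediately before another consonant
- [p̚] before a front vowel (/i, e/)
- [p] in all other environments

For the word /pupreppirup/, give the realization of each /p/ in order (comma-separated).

[p], [β], [β], [p̚], [p]

Occurrence 1 (position 1): no conditioning environment matches → elsewhere allophone [p].
Occurrence 2 (position 3): immediately before another consonant → [β].
Occurrence 3 (position 6): immediately before another consonant → [β].
Occurrence 4 (position 7): before a front vowel (/i, e/) → [p̚].
Occurrence 5 (position 11): no conditioning environment matches → elsewhere allophone [p].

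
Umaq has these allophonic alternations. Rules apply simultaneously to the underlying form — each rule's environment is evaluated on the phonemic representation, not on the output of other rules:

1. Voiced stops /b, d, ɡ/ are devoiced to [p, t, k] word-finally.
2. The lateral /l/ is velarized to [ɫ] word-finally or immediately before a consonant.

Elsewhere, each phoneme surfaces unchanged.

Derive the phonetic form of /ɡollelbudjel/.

[ɡoɫleɫbudjeɫ]

/ɡ/ (word-initial): rule 1 targets it, but not word-finally → unchanged [ɡ].
/o/ stays [o].
/l/ (between /o/ and /l/): word-finally or immediately before a consonant, so rule 2 applies → [ɫ].
/l/ — between /l/ and /e/; rule 2 does not apply here → [l].
/e/ (between /l/ and /l/): no rule targets it → [e].
/l/ meets the environment for rule 2 (word-finally or immediately before a consonant) → [ɫ].
/b/ (between /l/ and /u/) fails the environment for rule 1, so it stays [b].
/u/ (between /b/ and /d/): no rule targets it → [u].
/d/ (between /u/ and /j/): rule 1 targets it, but not word-finally → unchanged [d].
/j/ (between /d/ and /e/) is unaffected → [j].
/e/ (between /j/ and /l/) is unaffected → [e].
Rule 2 applies to /l/ (word-final: word-finally or immediately before a consonant) → [ɫ].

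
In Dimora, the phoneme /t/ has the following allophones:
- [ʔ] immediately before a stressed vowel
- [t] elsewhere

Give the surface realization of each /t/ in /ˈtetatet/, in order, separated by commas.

[ʔ], [t], [t], [t]

Occurrence 1 (position 1): immediately before a stressed vowel → [ʔ].
Occurrence 2 (position 3): no conditioning environment matches → elsewhere allophone [t].
Occurrence 3 (position 5): no conditioning environment matches → elsewhere allophone [t].
Occurrence 4 (position 7): no conditioning environment matches → elsewhere allophone [t].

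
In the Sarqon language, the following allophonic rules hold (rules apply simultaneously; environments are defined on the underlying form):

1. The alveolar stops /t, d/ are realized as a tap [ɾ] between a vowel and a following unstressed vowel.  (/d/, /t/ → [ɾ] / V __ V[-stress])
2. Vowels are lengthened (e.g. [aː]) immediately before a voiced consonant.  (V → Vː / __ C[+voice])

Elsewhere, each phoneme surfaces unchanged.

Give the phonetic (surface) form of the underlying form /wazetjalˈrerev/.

[waːzetjaːlˈreːreːv]

/a/ (between /w/ and /z/): before a voiced consonant, so rule 2 applies → [aː].
/e/ — between /z/ and /t/; rule 2 does not apply here → [e].
/t/ (between /e/ and /j/): rule 1 targets it, but not between a vowel and a following unstressed vowel → unchanged [t].
/a/ (between /j/ and /l/): before a voiced consonant, so rule 2 applies → [aː].
Rule 2 applies to /e/ (between /r/ and /r/: before a voiced consonant) → [eː].
Rule 2 applies to /e/ (between /r/ and /v/: before a voiced consonant) → [eː].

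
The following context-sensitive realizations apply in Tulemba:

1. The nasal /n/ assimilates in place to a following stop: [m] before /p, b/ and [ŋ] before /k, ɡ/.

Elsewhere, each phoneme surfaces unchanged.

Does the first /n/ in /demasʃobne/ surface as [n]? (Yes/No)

Yes

/n/ (between /b/ and /e/) is in the target of rule 1 but the environment (before a labial or velar stop) is not met → [n].
The actual realization is [n], which matches [n].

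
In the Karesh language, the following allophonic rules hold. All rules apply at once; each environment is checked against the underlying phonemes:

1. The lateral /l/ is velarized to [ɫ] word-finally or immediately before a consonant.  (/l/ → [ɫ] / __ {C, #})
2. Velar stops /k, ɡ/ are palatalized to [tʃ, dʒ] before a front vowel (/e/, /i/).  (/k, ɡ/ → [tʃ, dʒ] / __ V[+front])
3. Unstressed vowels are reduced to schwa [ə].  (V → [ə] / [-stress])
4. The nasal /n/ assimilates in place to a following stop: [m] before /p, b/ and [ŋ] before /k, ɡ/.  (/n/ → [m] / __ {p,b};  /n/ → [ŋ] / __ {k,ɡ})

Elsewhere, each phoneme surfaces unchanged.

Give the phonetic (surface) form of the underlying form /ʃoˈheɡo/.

/ʃ/ — not in any rule's target class → [ʃ].
/o/ — between /ʃ/ and /h/, in an unstressed syllable — surfaces as [ə] (rule 3).
/h/ (between /o/ and /e/) is unaffected → [h].
/e/ (between /h/ and /ɡ/): rule 3 targets it, but not in an unstressed syllable → unchanged [e].
/ɡ/ (between /e/ and /o/): rule 2 targets it, but not before a front vowel → unchanged [ɡ].
/o/ meets the environment for rule 3 (in an unstressed syllable) → [ə].

[ʃəˈheɡə]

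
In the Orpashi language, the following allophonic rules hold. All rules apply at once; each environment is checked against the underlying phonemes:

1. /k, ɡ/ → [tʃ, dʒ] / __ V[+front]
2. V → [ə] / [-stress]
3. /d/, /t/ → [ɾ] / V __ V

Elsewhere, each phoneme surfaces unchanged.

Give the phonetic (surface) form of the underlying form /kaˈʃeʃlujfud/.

[kəˈʃeʃləjfəd]

/k/ — word-initial; rule 1 does not apply here → [k].
/a/ — between /k/ and /ʃ/, in an unstressed syllable — surfaces as [ə] (rule 2).
/ʃ/ — not in any rule's target class → [ʃ].
/e/ (between /ʃ/ and /ʃ/) is in the target of rule 2 but the environment (in an unstressed syllable) is not met → [e].
/ʃ/ stays [ʃ].
/l/ (between /ʃ/ and /u/): no rule targets it → [l].
/u/ meets the environment for rule 2 (in an unstressed syllable) → [ə].
/j/ stays [j].
/f/ (between /j/ and /u/) is unaffected → [f].
/u/ meets the environment for rule 2 (in an unstressed syllable) → [ə].
/d/ (word-final) is in the target of rule 3 but the environment (between two vowels) is not met → [d].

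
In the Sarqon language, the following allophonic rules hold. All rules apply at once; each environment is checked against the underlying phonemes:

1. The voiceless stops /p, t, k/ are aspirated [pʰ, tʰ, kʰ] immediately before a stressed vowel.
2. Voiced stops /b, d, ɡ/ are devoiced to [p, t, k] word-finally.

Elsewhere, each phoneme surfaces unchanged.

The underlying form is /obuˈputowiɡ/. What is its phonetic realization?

/o/ (word-initial): no rule targets it → [o].
/b/ — between /o/ and /u/; rule 2 does not apply here → [b].
/u/ (between /b/ and /p/) is unaffected → [u].
/p/ — between /u/ and /u/, immediately before a stressed vowel — surfaces as [pʰ] (rule 1).
/u/ stays [u].
/t/ (between /u/ and /o/) fails the environment for rule 1, so it stays [t].
/o/ stays [o].
/w/ (between /o/ and /i/): no rule targets it → [w].
/i/ (between /w/ and /ɡ/) is unaffected → [i].
/ɡ/ — word-final, word-finally — surfaces as [k] (rule 2).

[obuˈpʰutowik]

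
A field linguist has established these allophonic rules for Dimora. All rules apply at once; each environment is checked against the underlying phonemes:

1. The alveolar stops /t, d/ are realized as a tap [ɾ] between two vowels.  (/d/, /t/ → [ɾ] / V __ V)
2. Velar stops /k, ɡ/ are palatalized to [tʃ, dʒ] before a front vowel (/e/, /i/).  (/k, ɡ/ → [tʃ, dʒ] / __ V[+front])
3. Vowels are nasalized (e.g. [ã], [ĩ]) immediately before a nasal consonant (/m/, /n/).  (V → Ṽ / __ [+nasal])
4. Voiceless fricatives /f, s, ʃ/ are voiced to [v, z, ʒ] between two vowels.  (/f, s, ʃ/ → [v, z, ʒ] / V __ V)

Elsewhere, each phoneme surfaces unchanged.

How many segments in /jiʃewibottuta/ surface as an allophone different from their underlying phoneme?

2

Segments that undergo a rule: /ʃ/ → [ʒ] (rule 4); /t/ → [ɾ] (rule 1).
All other segments surface unchanged.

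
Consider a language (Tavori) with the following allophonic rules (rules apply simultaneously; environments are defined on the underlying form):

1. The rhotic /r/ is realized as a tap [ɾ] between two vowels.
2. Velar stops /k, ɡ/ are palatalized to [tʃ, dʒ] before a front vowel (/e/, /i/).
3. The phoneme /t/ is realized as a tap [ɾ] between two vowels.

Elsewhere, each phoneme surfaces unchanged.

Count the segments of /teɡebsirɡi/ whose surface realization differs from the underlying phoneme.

Segments that undergo a rule: /ɡ/ → [dʒ] (rule 2); /ɡ/ → [dʒ] (rule 2).
All other segments surface unchanged.

2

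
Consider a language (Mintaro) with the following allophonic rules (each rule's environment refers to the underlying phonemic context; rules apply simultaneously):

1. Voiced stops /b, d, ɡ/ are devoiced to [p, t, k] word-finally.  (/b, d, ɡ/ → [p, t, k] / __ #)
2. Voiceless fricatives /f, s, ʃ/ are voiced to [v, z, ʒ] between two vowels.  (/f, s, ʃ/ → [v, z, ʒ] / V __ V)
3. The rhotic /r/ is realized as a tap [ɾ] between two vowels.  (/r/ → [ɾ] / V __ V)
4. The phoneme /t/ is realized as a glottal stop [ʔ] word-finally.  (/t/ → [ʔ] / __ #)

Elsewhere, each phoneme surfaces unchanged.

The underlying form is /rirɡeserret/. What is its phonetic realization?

[rirɡezerreʔ]

/r/ — word-initial; rule 3 does not apply here → [r].
/r/ (between /i/ and /ɡ/) is in the target of rule 3 but the environment (between two vowels) is not met → [r].
/ɡ/ (between /r/ and /e/) fails the environment for rule 1, so it stays [ɡ].
/s/ meets the environment for rule 2 (between two vowels) → [z].
/r/ (between /e/ and /r/) fails the environment for rule 3, so it stays [r].
/r/ — between /r/ and /e/; rule 3 does not apply here → [r].
Rule 4 applies to /t/ (word-final: word-finally) → [ʔ].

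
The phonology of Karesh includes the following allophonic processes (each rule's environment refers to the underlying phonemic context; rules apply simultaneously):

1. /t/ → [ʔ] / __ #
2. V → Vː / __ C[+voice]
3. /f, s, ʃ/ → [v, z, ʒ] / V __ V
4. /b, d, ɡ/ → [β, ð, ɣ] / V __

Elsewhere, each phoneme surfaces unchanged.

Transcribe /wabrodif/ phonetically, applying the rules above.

[waːβroːðif]

/w/ — not in any rule's target class → [w].
/a/ (between /w/ and /b/): before a voiced consonant, so rule 2 applies → [aː].
/b/ — between /a/ and /r/, immediately after a vowel — surfaces as [β] (rule 4).
/r/ (between /b/ and /o/) is unaffected → [r].
/o/ — between /r/ and /d/, before a voiced consonant — surfaces as [oː] (rule 2).
/d/ meets the environment for rule 4 (immediately after a vowel) → [ð].
/i/ (between /d/ and /f/) is in the target of rule 2 but the environment (before a voiced consonant) is not met → [i].
/f/ (word-final): rule 3 targets it, but not between two vowels → unchanged [f].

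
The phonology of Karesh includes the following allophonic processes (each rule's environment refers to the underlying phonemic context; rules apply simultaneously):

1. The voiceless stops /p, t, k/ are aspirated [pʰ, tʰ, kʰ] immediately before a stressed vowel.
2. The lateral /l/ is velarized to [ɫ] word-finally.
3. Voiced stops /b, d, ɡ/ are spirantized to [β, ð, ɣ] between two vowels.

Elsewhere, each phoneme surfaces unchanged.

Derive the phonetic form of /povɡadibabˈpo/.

[povɡaðiβabˈpʰo]

/p/ — word-initial; rule 1 does not apply here → [p].
/o/ (between /p/ and /v/) is unaffected → [o].
/v/ stays [v].
/ɡ/ (between /v/ and /a/) fails the environment for rule 3, so it stays [ɡ].
/a/ stays [a].
/d/ meets the environment for rule 3 (between two vowels) → [ð].
/i/ — not in any rule's target class → [i].
/b/ (between /i/ and /a/): between two vowels, so rule 3 applies → [β].
/a/ (between /b/ and /b/): no rule targets it → [a].
/b/ (between /a/ and /p/) fails the environment for rule 3, so it stays [b].
/p/ (between /b/ and /o/): immediately before a stressed vowel, so rule 1 applies → [pʰ].
/o/ — not in any rule's target class → [o].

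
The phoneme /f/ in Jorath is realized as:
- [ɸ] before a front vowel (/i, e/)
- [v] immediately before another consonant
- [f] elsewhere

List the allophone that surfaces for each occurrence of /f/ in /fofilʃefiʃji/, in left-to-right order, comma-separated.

[f], [ɸ], [ɸ]

Occurrence 1 (position 1): no conditioning environment matches → elsewhere allophone [f].
Occurrence 2 (position 3): before a front vowel (/i, e/) → [ɸ].
Occurrence 3 (position 8): before a front vowel (/i, e/) → [ɸ].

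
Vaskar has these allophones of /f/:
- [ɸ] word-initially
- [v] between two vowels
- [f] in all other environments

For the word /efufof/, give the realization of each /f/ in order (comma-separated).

[v], [v], [f]

Occurrence 1 (position 2): between two vowels → [v].
Occurrence 2 (position 4): between two vowels → [v].
Occurrence 3 (position 6): no conditioning environment matches → elsewhere allophone [f].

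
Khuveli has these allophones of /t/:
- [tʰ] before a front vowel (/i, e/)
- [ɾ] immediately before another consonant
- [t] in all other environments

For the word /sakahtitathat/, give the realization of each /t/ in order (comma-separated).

Occurrence 1 (position 6): before a front vowel (/i, e/) → [tʰ].
Occurrence 2 (position 8): no conditioning environment matches → elsewhere allophone [t].
Occurrence 3 (position 10): immediately before another consonant → [ɾ].
Occurrence 4 (position 13): no conditioning environment matches → elsewhere allophone [t].

[tʰ], [t], [ɾ], [t]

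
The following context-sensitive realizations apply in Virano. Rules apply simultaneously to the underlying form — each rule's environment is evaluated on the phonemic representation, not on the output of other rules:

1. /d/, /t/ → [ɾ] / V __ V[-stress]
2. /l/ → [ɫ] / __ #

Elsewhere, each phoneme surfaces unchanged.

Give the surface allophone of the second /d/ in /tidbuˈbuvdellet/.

/d/ (between /v/ and /e/) is in the target of rule 1 but the environment (between a vowel and a following unstressed vowel) is not met → [d].

[d]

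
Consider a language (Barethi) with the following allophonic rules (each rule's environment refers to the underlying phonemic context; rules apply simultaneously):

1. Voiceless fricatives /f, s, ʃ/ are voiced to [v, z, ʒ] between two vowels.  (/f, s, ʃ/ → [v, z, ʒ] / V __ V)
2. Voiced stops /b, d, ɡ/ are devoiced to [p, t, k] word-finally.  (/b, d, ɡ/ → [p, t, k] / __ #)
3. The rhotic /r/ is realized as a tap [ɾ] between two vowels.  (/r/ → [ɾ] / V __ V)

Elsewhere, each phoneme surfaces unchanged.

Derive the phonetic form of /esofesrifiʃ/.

[ezovesriviʃ]

/e/ stays [e].
Rule 1 applies to /s/ (between /e/ and /o/: between two vowels) → [z].
/o/ (between /s/ and /f/) is unaffected → [o].
Rule 1 applies to /f/ (between /o/ and /e/: between two vowels) → [v].
/e/ (between /f/ and /s/): no rule targets it → [e].
/s/ (between /e/ and /r/) fails the environment for rule 1, so it stays [s].
/r/ — between /s/ and /i/; rule 3 does not apply here → [r].
/i/ — not in any rule's target class → [i].
/f/ meets the environment for rule 1 (between two vowels) → [v].
/i/ (between /f/ and /ʃ/) is unaffected → [i].
/ʃ/ (word-final) is in the target of rule 1 but the environment (between two vowels) is not met → [ʃ].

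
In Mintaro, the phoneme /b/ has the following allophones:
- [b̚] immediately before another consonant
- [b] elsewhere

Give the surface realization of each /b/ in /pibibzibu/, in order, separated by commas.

[b], [b̚], [b]

Occurrence 1 (position 3): no conditioning environment matches → elsewhere allophone [b].
Occurrence 2 (position 5): immediately before another consonant → [b̚].
Occurrence 3 (position 8): no conditioning environment matches → elsewhere allophone [b].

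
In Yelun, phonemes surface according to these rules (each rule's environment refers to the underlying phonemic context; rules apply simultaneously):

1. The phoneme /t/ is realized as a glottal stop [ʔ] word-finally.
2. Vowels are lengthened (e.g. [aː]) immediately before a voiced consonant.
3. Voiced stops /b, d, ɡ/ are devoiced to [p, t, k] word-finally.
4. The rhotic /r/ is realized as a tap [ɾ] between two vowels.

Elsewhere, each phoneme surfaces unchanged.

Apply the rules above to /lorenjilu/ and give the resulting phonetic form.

[loːɾeːnjiːlu]

/l/ stays [l].
Rule 2 applies to /o/ (between /l/ and /r/: before a voiced consonant) → [oː].
/r/ meets the environment for rule 4 (between two vowels) → [ɾ].
Rule 2 applies to /e/ (between /r/ and /n/: before a voiced consonant) → [eː].
/n/ (between /e/ and /j/): no rule targets it → [n].
/j/ stays [j].
/i/ — between /j/ and /l/, before a voiced consonant — surfaces as [iː] (rule 2).
/l/ stays [l].
/u/ — word-final; rule 2 does not apply here → [u].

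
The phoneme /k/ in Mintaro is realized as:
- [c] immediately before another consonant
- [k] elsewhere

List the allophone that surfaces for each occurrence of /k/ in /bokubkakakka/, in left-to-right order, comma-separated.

Occurrence 1 (position 3): no conditioning environment matches → elsewhere allophone [k].
Occurrence 2 (position 6): no conditioning environment matches → elsewhere allophone [k].
Occurrence 3 (position 8): no conditioning environment matches → elsewhere allophone [k].
Occurrence 4 (position 10): immediately before another consonant → [c].
Occurrence 5 (position 11): no conditioning environment matches → elsewhere allophone [k].

[k], [k], [k], [c], [k]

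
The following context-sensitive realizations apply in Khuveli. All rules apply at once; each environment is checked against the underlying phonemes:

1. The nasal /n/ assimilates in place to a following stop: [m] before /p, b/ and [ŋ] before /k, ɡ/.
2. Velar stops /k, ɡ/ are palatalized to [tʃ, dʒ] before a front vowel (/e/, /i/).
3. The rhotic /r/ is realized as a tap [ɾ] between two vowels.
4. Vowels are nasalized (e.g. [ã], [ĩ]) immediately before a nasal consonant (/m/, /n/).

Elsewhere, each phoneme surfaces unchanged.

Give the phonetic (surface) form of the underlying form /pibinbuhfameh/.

[pibĩmbuhfãmeh]

/p/ (word-initial): no rule targets it → [p].
/i/ (between /p/ and /b/) is in the target of rule 4 but the environment (before a nasal consonant) is not met → [i].
/b/ (between /i/ and /i/) is unaffected → [b].
/i/ — between /b/ and /n/, before a nasal consonant — surfaces as [ĩ] (rule 4).
Rule 1 applies to /n/ (between /i/ and /b/: before a labial or velar stop) → [m].
/b/ — not in any rule's target class → [b].
/u/ (between /b/ and /h/) fails the environment for rule 4, so it stays [u].
/h/ (between /u/ and /f/) is unaffected → [h].
/f/ (between /h/ and /a/): no rule targets it → [f].
/a/ (between /f/ and /m/) occurs before a nasal consonant → [ã] by rule 4.
/m/ (between /a/ and /e/): no rule targets it → [m].
/e/ (between /m/ and /h/): rule 4 targets it, but not before a nasal consonant → unchanged [e].
/h/ — not in any rule's target class → [h].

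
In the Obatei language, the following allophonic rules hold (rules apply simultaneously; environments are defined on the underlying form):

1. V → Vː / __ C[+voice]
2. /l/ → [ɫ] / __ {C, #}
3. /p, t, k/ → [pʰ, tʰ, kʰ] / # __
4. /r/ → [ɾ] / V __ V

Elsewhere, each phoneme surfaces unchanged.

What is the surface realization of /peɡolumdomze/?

/p/ meets the environment for rule 3 (word-initially) → [pʰ].
/e/ — between /p/ and /ɡ/, before a voiced consonant — surfaces as [eː] (rule 1).
/ɡ/ stays [ɡ].
/o/ (between /ɡ/ and /l/) occurs before a voiced consonant → [oː] by rule 1.
/l/ (between /o/ and /u/): rule 2 targets it, but not word-finally or immediately before a consonant → unchanged [l].
/u/ meets the environment for rule 1 (before a voiced consonant) → [uː].
/m/ (between /u/ and /d/) is unaffected → [m].
/d/ — not in any rule's target class → [d].
Rule 1 applies to /o/ (between /d/ and /m/: before a voiced consonant) → [oː].
/m/ — not in any rule's target class → [m].
/z/ — not in any rule's target class → [z].
/e/ (word-final) fails the environment for rule 1, so it stays [e].

[pʰeːɡoːluːmdoːmze]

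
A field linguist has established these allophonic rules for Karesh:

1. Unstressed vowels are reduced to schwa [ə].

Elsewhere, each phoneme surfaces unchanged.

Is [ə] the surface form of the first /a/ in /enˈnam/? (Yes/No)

No

/a/ (between /n/ and /m/) is in the target of rule 1 but the environment (in an unstressed syllable) is not met → [a].
The actual realization is [a], not [ə].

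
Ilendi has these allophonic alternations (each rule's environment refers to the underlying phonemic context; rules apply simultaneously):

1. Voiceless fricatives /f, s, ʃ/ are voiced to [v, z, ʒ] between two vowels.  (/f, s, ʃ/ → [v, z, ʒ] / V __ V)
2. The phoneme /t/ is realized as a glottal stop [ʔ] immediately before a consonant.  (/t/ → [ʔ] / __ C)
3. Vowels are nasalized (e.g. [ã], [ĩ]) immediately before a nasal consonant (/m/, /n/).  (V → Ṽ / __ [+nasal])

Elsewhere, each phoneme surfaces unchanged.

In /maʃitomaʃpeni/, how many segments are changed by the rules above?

Segments that undergo a rule: /ʃ/ → [ʒ] (rule 1); /o/ → [õ] (rule 3); /e/ → [ẽ] (rule 3).
All other segments surface unchanged.

3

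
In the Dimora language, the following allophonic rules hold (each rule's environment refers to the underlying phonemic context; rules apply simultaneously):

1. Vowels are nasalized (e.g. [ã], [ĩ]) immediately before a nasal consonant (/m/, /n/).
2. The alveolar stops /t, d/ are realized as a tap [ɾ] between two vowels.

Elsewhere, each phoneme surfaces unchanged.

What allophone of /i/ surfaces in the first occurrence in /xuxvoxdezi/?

/i/ — word-final; rule 1 does not apply here → [i].

[i]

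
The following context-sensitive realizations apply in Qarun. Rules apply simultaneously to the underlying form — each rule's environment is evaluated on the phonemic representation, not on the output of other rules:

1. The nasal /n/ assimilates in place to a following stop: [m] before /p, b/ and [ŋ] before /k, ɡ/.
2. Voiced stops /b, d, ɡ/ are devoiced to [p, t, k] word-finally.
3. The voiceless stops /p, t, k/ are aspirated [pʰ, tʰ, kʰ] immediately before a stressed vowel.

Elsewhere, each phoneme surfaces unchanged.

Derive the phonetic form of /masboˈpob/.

/m/ (word-initial): no rule targets it → [m].
/a/ (between /m/ and /s/) is unaffected → [a].
/s/ (between /a/ and /b/) is unaffected → [s].
/b/ (between /s/ and /o/) fails the environment for rule 2, so it stays [b].
/o/ (between /b/ and /p/) is unaffected → [o].
/p/ meets the environment for rule 3 (immediately before a stressed vowel) → [pʰ].
/o/ (between /p/ and /b/) is unaffected → [o].
Rule 2 applies to /b/ (word-final: word-finally) → [p].

[masboˈpʰop]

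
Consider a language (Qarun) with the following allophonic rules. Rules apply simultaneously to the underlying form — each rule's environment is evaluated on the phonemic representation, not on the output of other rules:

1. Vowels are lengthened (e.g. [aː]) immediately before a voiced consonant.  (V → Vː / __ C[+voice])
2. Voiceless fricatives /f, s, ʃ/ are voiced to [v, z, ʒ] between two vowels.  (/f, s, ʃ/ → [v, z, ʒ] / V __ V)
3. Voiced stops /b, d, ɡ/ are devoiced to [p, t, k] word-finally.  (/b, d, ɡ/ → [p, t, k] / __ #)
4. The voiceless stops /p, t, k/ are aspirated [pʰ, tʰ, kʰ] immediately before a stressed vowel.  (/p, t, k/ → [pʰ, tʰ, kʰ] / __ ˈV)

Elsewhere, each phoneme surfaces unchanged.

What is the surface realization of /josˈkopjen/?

[josˈkʰopjeːn]

/j/ (word-initial) is unaffected → [j].
/o/ — between /j/ and /s/; rule 1 does not apply here → [o].
/s/ (between /o/ and /k/) is in the target of rule 2 but the environment (between two vowels) is not met → [s].
/k/ (between /s/ and /o/): immediately before a stressed vowel, so rule 4 applies → [kʰ].
/o/ (between /k/ and /p/) is in the target of rule 1 but the environment (before a voiced consonant) is not met → [o].
/p/ (between /o/ and /j/) fails the environment for rule 4, so it stays [p].
/j/ stays [j].
/e/ — between /j/ and /n/, before a voiced consonant — surfaces as [eː] (rule 1).
/n/ (word-final) is unaffected → [n].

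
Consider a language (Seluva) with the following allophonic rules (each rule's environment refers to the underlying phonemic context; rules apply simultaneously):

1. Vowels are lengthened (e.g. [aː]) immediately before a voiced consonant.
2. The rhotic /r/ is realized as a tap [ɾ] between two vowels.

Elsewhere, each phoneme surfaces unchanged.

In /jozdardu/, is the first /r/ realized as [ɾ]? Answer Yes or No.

/r/ — between /a/ and /d/; rule 2 does not apply here → [r].
The actual realization is [r], not [ɾ].

No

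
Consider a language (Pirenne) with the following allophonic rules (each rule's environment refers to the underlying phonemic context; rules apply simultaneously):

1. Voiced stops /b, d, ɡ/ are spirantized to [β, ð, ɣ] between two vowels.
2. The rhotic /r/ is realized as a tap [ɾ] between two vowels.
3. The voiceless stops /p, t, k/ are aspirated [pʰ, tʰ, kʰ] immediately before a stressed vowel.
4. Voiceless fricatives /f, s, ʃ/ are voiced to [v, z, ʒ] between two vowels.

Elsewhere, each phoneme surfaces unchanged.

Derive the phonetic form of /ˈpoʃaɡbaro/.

/p/ (word-initial) occurs immediately before a stressed vowel → [pʰ] by rule 3.
/ʃ/ — between /o/ and /a/, between two vowels — surfaces as [ʒ] (rule 4).
/ɡ/ (between /a/ and /b/) is in the target of rule 1 but the environment (between two vowels) is not met → [ɡ].
/b/ (between /ɡ/ and /a/) fails the environment for rule 1, so it stays [b].
/r/ (between /a/ and /o/): between two vowels, so rule 2 applies → [ɾ].

[ˈpʰoʒaɡbaɾo]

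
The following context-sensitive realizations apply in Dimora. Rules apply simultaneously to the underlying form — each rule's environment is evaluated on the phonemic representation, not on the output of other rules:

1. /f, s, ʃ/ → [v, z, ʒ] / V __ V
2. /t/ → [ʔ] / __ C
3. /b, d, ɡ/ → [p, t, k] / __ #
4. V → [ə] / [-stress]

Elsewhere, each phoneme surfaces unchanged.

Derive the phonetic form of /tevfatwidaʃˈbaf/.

[təvfəʔwədəʃˈbaf]

/t/ (word-initial): rule 2 targets it, but not immediately before a consonant → unchanged [t].
/e/ meets the environment for rule 4 (in an unstressed syllable) → [ə].
/v/ (between /e/ and /f/): no rule targets it → [v].
/f/ (between /v/ and /a/) fails the environment for rule 1, so it stays [f].
/a/ meets the environment for rule 4 (in an unstressed syllable) → [ə].
Rule 2 applies to /t/ (between /a/ and /w/: immediately before a consonant) → [ʔ].
/w/ stays [w].
Rule 4 applies to /i/ (between /w/ and /d/: in an unstressed syllable) → [ə].
/d/ (between /i/ and /a/): rule 3 targets it, but not word-finally → unchanged [d].
/a/ — between /d/ and /ʃ/, in an unstressed syllable — surfaces as [ə] (rule 4).
/ʃ/ (between /a/ and /b/) fails the environment for rule 1, so it stays [ʃ].
/b/ (between /ʃ/ and /a/) is in the target of rule 3 but the environment (word-finally) is not met → [b].
/a/ (between /b/ and /f/) fails the environment for rule 4, so it stays [a].
/f/ (word-final) is in the target of rule 1 but the environment (between two vowels) is not met → [f].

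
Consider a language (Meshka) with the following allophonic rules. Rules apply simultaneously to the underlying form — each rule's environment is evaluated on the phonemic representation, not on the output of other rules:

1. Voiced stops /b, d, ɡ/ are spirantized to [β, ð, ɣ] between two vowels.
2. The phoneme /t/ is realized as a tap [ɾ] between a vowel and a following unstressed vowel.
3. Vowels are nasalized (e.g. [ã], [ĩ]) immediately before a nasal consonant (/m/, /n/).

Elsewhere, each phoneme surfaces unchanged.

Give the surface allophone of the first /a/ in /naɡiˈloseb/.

[a]

/a/ (between /n/ and /ɡ/) fails the environment for rule 3, so it stays [a].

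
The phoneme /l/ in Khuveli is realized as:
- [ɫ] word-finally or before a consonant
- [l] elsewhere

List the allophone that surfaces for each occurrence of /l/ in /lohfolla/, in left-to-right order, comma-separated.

[l], [ɫ], [l]

Occurrence 1 (position 1): no conditioning environment matches → elsewhere allophone [l].
Occurrence 2 (position 6): word-finally or before a consonant → [ɫ].
Occurrence 3 (position 7): no conditioning environment matches → elsewhere allophone [l].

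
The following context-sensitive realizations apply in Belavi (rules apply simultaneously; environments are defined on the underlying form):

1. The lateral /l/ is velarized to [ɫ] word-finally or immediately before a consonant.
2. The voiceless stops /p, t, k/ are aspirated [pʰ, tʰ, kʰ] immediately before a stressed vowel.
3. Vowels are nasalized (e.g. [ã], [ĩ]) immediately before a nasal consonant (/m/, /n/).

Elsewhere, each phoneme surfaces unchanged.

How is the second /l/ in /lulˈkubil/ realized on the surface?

[ɫ]

Rule 1 applies to /l/ (between /u/ and /k/: word-finally or immediately before a consonant) → [ɫ].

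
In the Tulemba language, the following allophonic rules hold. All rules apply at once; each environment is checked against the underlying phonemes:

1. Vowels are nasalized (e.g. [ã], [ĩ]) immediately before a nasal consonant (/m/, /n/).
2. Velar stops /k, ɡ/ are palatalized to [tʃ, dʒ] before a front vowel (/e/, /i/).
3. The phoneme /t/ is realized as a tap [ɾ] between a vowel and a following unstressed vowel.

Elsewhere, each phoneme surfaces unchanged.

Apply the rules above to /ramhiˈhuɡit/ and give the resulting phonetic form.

[rãmhiˈhudʒit]

/a/ (between /r/ and /m/) occurs before a nasal consonant → [ã] by rule 1.
/i/ (between /h/ and /h/) fails the environment for rule 1, so it stays [i].
/u/ (between /h/ and /ɡ/) is in the target of rule 1 but the environment (before a nasal consonant) is not met → [u].
/ɡ/ — between /u/ and /i/, before a front vowel — surfaces as [dʒ] (rule 2).
/i/ (between /ɡ/ and /t/) fails the environment for rule 1, so it stays [i].
/t/ (word-final) fails the environment for rule 3, so it stays [t].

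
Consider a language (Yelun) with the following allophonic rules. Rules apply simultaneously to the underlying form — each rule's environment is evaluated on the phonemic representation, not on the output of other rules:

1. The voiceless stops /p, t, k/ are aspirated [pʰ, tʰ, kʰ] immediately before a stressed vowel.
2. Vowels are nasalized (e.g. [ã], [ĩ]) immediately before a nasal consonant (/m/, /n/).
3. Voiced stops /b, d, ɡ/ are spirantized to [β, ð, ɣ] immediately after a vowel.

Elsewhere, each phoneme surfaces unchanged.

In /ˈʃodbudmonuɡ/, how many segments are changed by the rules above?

Segments that undergo a rule: /d/ → [ð] (rule 3); /d/ → [ð] (rule 3); /o/ → [õ] (rule 2); /ɡ/ → [ɣ] (rule 3).
All other segments surface unchanged.

4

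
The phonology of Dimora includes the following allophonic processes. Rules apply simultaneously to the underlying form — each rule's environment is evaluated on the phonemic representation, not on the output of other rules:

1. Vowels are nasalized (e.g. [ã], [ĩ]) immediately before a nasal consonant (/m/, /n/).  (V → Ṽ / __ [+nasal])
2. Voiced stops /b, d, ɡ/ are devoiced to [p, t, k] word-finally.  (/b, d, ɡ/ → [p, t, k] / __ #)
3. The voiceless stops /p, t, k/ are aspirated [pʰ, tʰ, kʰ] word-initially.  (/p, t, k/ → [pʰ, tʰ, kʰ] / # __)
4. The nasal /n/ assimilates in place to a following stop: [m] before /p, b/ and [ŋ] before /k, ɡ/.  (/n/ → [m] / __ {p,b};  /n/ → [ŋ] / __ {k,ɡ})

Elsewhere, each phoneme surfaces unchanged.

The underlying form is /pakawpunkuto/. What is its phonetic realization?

[pʰakawpũŋkuto]

/p/ (word-initial): word-initially, so rule 3 applies → [pʰ].
/a/ (between /p/ and /k/) fails the environment for rule 1, so it stays [a].
/k/ (between /a/ and /a/) is in the target of rule 3 but the environment (word-initially) is not met → [k].
/a/ — between /k/ and /w/; rule 1 does not apply here → [a].
/w/ — not in any rule's target class → [w].
/p/ (between /w/ and /u/) is in the target of rule 3 but the environment (word-initially) is not met → [p].
/u/ meets the environment for rule 1 (before a nasal consonant) → [ũ].
/n/ (between /u/ and /k/) occurs before a labial or velar stop → [ŋ] by rule 4.
/k/ — between /n/ and /u/; rule 3 does not apply here → [k].
/u/ — between /k/ and /t/; rule 1 does not apply here → [u].
/t/ (between /u/ and /o/) is in the target of rule 3 but the environment (word-initially) is not met → [t].
/o/ — word-final; rule 1 does not apply here → [o].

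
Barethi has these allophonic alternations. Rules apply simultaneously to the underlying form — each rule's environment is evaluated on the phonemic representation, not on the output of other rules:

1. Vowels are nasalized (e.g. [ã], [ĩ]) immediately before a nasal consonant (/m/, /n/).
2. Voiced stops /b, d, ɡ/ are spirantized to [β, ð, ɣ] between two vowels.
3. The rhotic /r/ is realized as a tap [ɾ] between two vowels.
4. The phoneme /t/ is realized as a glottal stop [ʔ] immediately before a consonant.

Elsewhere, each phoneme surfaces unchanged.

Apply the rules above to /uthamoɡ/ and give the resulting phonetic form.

/u/ — word-initial; rule 1 does not apply here → [u].
Rule 4 applies to /t/ (between /u/ and /h/: immediately before a consonant) → [ʔ].
/h/ (between /t/ and /a/) is unaffected → [h].
Rule 1 applies to /a/ (between /h/ and /m/: before a nasal consonant) → [ã].
/m/ (between /a/ and /o/) is unaffected → [m].
/o/ — between /m/ and /ɡ/; rule 1 does not apply here → [o].
/ɡ/ (word-final) is in the target of rule 2 but the environment (between two vowels) is not met → [ɡ].

[uʔhãmoɡ]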